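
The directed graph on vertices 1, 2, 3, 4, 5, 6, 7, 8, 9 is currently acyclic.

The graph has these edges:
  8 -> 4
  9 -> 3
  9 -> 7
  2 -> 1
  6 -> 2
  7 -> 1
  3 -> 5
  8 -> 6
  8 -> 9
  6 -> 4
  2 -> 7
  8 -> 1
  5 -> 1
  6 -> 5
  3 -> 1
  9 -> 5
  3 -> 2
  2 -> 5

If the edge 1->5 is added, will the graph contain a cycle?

Yes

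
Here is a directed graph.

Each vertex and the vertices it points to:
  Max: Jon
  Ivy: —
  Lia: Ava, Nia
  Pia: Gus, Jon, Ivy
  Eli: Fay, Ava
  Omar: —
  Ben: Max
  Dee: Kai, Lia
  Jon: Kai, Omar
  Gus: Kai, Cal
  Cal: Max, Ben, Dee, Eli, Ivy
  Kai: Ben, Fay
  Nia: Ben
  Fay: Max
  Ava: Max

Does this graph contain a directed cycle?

Yes

DFS with white/gray/black marking, starting from Ivy:
Ivy gray
Ivy black
Max gray
  Jon gray
    Kai gray
      Ben gray
        Ben→Max: Max is gray → back edge
Back edge found, so a cycle exists: Max → Jon → Kai → Ben → Max.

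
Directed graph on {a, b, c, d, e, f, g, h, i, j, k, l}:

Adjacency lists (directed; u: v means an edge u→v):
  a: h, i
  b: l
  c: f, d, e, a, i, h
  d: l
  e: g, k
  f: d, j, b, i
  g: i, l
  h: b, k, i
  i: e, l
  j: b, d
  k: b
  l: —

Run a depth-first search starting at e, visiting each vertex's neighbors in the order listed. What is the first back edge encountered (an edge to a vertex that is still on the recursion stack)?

i→e

DFS from e (visiting each vertex's neighbors in the order listed); mark gray on enter, black on exit:
e gray
  g gray
    i gray
      i→e: e is gray → back edge
First back edge: i → e.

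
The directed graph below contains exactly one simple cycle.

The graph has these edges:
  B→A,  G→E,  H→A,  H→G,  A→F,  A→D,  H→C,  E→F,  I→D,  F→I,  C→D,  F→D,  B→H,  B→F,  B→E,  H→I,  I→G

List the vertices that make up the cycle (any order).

E, F, G, I

DFS with gray/black marking from I:
I gray
  D gray
  D black
  G gray
    E gray
      F gray
        F→I: I is gray → back edge
Back edge closes the cycle I → G → E → F → I; its vertices are {E, F, G, I}.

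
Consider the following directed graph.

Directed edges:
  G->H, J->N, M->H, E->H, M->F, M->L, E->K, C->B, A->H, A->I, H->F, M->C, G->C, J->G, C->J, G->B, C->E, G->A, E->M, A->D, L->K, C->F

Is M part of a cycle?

Yes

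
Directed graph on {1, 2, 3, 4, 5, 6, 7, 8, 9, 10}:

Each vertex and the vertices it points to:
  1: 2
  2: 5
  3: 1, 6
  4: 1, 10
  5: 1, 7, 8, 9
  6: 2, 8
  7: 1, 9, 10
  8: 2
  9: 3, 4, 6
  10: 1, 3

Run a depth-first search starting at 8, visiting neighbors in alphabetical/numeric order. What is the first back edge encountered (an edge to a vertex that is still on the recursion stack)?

DFS from 8 (visiting neighbors in alphabetical/numeric order); mark gray on enter, black on exit:
8 gray
  2 gray
    5 gray
      1 gray
        1→2: 2 is gray → back edge
First back edge: 1 → 2.

1→2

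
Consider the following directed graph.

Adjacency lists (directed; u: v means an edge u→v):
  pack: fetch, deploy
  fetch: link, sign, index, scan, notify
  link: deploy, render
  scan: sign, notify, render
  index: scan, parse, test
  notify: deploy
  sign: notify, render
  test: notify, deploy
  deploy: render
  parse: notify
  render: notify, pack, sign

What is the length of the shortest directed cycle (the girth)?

2

For each vertex v, BFS finds the shortest path from v back to v.
The shortest such closed walk is render → sign → render, length 2.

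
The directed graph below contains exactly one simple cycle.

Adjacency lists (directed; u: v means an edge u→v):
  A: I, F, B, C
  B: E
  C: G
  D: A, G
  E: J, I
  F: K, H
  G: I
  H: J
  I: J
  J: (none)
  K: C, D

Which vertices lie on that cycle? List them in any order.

A, D, F, K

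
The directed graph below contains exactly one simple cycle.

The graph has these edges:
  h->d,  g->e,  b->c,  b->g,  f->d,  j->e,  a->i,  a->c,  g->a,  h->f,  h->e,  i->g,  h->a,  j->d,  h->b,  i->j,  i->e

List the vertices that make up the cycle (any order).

a, g, i

DFS with gray/black marking from a:
a gray
  c gray
  c black
  i gray
    j gray
      d gray
      d black
      e gray
      e black
    j black
    i→e: e black — skip
    g gray
      g→e: e black — skip
      g→a: a is gray → back edge
Back edge closes the cycle a → i → g → a; its vertices are {a, g, i}.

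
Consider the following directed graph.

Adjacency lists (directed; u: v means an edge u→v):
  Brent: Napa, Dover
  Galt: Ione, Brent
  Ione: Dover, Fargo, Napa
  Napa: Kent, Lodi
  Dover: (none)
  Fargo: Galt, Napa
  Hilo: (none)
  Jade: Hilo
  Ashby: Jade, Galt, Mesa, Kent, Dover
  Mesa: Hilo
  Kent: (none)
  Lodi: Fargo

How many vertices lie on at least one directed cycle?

6

A vertex is on a directed cycle iff it belongs to a strongly connected component of size ≥ 2 (or has a self-loop).
The vertices on cycles are {Galt, Ione, Lodi, Napa, Brent, Fargo} — 6 in total.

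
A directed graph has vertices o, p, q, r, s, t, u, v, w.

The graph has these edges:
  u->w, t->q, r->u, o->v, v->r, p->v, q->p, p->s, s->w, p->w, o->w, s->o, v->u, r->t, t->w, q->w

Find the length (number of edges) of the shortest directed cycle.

5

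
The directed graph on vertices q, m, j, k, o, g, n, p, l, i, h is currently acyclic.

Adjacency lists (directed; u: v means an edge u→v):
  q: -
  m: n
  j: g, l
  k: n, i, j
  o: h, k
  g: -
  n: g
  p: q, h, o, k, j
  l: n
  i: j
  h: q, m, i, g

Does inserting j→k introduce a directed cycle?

Adding j→k creates a cycle iff k can already reach j.
Path from k: k → j.
So k → … → j → k is a cycle.

Yes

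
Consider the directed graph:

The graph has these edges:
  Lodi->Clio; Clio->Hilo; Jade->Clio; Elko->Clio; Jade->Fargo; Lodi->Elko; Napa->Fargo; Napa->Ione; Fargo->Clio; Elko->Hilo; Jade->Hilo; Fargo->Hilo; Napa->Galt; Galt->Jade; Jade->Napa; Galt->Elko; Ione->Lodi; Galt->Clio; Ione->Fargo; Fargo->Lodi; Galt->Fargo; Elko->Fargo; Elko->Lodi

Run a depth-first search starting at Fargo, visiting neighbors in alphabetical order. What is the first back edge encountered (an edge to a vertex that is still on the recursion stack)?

Elko→Fargo

DFS from Fargo (visiting neighbors in alphabetical order); mark gray on enter, black on exit:
Fargo gray
  Clio gray
    Hilo gray
    Hilo black
  Clio black
  Fargo→Hilo: Hilo black — skip
  Lodi gray
    Lodi→Clio: Clio black — skip
    Elko gray
      Elko→Clio: Clio black — skip
      Elko→Fargo: Fargo is gray → back edge
First back edge: Elko → Fargo.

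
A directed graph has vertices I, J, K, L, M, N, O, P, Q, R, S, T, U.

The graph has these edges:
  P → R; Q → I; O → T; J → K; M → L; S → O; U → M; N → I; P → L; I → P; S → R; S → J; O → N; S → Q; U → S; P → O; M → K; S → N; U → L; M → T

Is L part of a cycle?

No

L lies on a cycle iff there is a path from L back to itself.
Exploring from L, it never reaches itself; equivalently, its strongly connected component is a singleton.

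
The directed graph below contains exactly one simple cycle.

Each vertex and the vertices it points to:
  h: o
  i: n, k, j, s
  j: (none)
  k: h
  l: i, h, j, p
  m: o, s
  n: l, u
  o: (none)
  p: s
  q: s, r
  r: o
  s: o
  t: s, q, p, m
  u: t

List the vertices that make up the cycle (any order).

i, l, n

DFS with gray/black marking from n:
n gray
  l gray
    i gray
      i→n: n is gray → back edge
Back edge closes the cycle n → l → i → n; its vertices are {i, l, n}.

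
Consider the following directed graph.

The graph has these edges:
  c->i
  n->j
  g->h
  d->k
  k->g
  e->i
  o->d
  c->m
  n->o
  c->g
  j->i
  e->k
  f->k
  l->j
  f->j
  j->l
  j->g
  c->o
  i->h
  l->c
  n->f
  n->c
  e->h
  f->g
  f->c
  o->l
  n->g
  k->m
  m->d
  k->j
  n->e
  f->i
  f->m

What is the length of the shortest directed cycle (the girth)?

2

For each vertex v, BFS finds the shortest path from v back to v.
The shortest such closed walk is l → j → l, length 2.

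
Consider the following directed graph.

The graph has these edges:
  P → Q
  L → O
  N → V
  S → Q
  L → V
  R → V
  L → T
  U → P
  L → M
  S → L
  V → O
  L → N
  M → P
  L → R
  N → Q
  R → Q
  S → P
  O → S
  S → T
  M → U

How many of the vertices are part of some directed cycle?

6

A vertex is on a directed cycle iff it belongs to a strongly connected component of size ≥ 2 (or has a self-loop).
The vertices on cycles are {L, N, O, R, S, V} — 6 in total.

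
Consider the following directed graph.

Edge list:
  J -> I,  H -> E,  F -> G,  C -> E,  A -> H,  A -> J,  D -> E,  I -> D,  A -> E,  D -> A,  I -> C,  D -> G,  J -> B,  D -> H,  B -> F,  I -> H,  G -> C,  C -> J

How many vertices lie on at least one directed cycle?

8

A vertex is on a directed cycle iff it belongs to a strongly connected component of size ≥ 2 (or has a self-loop).
The vertices on cycles are {A, B, C, D, F, G, I, J} — 8 in total.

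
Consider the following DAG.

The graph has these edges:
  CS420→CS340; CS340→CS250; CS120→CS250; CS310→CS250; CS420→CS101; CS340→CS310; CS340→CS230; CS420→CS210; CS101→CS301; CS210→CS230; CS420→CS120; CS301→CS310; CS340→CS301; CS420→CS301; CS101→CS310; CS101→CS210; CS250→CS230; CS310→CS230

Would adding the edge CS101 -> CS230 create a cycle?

No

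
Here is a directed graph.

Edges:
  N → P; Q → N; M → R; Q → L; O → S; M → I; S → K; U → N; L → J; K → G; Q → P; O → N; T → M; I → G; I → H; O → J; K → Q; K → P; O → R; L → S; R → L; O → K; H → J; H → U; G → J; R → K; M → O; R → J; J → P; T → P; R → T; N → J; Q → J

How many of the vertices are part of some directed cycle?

8

A vertex is on a directed cycle iff it belongs to a strongly connected component of size ≥ 2 (or has a self-loop).
The vertices on cycles are {K, L, M, O, Q, R, S, T} — 8 in total.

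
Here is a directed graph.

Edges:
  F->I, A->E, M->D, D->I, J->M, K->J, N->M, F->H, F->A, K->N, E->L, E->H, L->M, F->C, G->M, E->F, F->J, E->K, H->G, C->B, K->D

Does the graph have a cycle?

DFS with white/gray/black marking, starting from F:
F gray
  A gray
    E gray
      H gray
        G gray
          M gray
            D gray
              I gray
              I black
            D black
          M black
        G black
      H black
      L gray
        L→M: M black — skip
      L black
      E→F: F is gray → back edge
Back edge found, so a cycle exists: F → A → E → F.

Yes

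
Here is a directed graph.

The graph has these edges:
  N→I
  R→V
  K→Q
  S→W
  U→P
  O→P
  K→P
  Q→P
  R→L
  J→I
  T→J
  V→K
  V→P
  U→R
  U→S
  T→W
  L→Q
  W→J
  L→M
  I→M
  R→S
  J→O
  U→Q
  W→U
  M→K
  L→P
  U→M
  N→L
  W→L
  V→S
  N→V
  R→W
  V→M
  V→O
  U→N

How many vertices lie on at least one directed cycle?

A vertex is on a directed cycle iff it belongs to a strongly connected component of size ≥ 2 (or has a self-loop).
The vertices on cycles are {N, R, S, U, V, W} — 6 in total.

6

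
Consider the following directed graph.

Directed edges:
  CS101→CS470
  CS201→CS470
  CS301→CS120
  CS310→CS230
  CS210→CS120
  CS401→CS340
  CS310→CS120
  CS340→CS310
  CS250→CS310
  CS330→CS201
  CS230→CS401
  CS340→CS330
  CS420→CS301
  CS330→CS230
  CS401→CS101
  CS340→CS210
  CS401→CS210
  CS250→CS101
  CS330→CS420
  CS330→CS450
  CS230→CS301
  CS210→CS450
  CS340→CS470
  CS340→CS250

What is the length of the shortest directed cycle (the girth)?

For each vertex v, BFS finds the shortest path from v back to v.
The shortest such closed walk is CS330 → CS230 → CS401 → CS340 → CS330, length 4.

4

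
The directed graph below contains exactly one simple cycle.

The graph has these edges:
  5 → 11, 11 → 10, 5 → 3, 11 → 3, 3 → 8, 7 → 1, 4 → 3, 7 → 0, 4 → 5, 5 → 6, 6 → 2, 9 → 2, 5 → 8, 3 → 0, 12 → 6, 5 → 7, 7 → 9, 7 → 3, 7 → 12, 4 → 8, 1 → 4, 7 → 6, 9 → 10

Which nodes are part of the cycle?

DFS with gray/black marking from 5:
5 gray
  7 gray
    1 gray
      4 gray
        3 gray
          0 gray
          0 black
          8 gray
          8 black
        3 black
        4→5: 5 is gray → back edge
Back edge closes the cycle 5 → 7 → 1 → 4 → 5; its vertices are {1, 4, 5, 7}.

1, 4, 5, 7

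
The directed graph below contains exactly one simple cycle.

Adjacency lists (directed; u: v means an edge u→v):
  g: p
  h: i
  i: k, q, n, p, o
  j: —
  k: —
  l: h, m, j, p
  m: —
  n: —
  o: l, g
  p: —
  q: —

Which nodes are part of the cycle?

h, i, l, o

DFS with gray/black marking from i:
i gray
  k gray
  k black
  q gray
  q black
  n gray
  n black
  p gray
  p black
  o gray
    l gray
      h gray
        h→i: i is gray → back edge
Back edge closes the cycle i → o → l → h → i; its vertices are {h, i, l, o}.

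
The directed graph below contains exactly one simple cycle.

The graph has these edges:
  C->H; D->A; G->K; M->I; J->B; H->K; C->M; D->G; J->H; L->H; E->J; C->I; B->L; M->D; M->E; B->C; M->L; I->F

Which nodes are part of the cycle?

DFS with gray/black marking from M:
M gray
  E gray
    J gray
      B gray
        L gray
          H gray
            K gray
            K black
          H black
        L black
        C gray
          I gray
            F gray
            F black
          I black
          C→H: H black — skip
          C→M: M is gray → back edge
Back edge closes the cycle M → E → J → B → C → M; its vertices are {B, C, E, J, M}.

B, C, E, J, M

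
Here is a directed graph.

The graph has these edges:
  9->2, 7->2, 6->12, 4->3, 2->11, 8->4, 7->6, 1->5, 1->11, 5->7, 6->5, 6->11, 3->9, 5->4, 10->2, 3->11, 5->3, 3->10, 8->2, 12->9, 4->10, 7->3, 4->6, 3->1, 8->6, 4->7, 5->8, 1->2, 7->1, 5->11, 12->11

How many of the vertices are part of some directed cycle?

7

A vertex is on a directed cycle iff it belongs to a strongly connected component of size ≥ 2 (or has a self-loop).
The vertices on cycles are {1, 3, 4, 5, 6, 7, 8} — 7 in total.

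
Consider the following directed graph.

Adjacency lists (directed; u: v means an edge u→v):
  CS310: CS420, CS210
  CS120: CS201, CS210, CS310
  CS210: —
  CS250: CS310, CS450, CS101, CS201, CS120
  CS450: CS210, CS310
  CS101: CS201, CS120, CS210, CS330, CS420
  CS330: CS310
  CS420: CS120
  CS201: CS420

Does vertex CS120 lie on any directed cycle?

Yes

CS120 is on a cycle iff CS120 can reach itself via ≥1 edge.
CS120 → CS201 → CS420 → CS120 — yes.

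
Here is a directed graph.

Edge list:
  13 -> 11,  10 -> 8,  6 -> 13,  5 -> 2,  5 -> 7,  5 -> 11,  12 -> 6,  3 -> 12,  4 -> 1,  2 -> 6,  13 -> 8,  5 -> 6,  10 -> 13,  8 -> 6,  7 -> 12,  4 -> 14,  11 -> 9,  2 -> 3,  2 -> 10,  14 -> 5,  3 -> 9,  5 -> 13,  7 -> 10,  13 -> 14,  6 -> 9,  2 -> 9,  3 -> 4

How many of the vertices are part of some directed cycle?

11

A vertex is on a directed cycle iff it belongs to a strongly connected component of size ≥ 2 (or has a self-loop).
The vertices on cycles are {2, 3, 4, 5, 6, 7, 8, 10, 12, 13, 14} — 11 in total.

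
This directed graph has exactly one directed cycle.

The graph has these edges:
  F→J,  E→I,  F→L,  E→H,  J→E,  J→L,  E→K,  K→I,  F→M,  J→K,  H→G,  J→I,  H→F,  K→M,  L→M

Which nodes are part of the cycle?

E, F, H, J

DFS with gray/black marking from H:
H gray
  F gray
    L gray
      M gray
      M black
    L black
    F→M: M black — skip
    J gray
      E gray
        K gray
          I gray
          I black
          K→M: M black — skip
        K black
        E→H: H is gray → back edge
Back edge closes the cycle H → F → J → E → H; its vertices are {E, F, H, J}.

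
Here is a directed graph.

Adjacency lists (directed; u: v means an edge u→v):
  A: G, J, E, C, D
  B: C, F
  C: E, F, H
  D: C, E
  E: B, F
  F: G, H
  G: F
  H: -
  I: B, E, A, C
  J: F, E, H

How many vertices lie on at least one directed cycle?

A vertex is on a directed cycle iff it belongs to a strongly connected component of size ≥ 2 (or has a self-loop).
The vertices on cycles are {B, C, E, F, G} — 5 in total.

5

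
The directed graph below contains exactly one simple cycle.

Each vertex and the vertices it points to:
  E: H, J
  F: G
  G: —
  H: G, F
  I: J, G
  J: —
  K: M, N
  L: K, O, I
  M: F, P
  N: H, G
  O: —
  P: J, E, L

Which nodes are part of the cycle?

K, L, M, P

DFS with gray/black marking from L:
L gray
  K gray
    M gray
      F gray
        G gray
        G black
      F black
      P gray
        J gray
        J black
        E gray
          H gray
            H→G: G black — skip
            H→F: F black — skip
          H black
          E→J: J black — skip
        E black
        P→L: L is gray → back edge
Back edge closes the cycle L → K → M → P → L; its vertices are {K, L, M, P}.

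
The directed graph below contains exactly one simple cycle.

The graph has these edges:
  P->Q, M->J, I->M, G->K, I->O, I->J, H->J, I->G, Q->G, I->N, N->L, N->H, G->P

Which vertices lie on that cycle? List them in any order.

DFS with gray/black marking from G:
G gray
  K gray
  K black
  P gray
    Q gray
      Q→G: G is gray → back edge
Back edge closes the cycle G → P → Q → G; its vertices are {G, P, Q}.

G, P, Q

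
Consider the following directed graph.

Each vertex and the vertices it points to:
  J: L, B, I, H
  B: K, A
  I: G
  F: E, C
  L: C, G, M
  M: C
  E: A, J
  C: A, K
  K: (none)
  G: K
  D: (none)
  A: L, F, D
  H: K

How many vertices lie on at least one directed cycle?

8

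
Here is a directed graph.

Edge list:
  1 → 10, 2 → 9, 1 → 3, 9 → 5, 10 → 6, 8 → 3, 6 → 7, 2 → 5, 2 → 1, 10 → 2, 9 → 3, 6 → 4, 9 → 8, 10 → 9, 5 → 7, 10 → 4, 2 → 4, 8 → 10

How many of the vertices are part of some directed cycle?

A vertex is on a directed cycle iff it belongs to a strongly connected component of size ≥ 2 (or has a self-loop).
The vertices on cycles are {1, 2, 8, 9, 10} — 5 in total.

5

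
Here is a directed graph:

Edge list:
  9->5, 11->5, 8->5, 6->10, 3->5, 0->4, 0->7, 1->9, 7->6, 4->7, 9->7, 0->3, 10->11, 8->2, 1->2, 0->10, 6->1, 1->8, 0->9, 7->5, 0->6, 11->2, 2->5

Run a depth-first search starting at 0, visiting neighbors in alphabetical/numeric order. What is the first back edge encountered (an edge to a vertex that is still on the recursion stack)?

DFS from 0 (visiting neighbors in alphabetical/numeric order); mark gray on enter, black on exit:
0 gray
  3 gray
    5 gray
    5 black
  3 black
  4 gray
    7 gray
      7→5: 5 black — skip
      6 gray
        1 gray
          2 gray
            2→5: 5 black — skip
          2 black
          8 gray
            8→2: 2 black — skip
            8→5: 5 black — skip
          8 black
          9 gray
            9→5: 5 black — skip
            9→7: 7 is gray → back edge
First back edge: 9 → 7.

9->7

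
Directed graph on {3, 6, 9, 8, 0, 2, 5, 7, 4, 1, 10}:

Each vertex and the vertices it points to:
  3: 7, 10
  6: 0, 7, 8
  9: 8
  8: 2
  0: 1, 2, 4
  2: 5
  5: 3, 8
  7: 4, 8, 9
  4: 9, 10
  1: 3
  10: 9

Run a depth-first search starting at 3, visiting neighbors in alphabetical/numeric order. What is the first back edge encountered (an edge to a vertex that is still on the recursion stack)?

DFS from 3 (visiting neighbors in alphabetical/numeric order); mark gray on enter, black on exit:
3 gray
  7 gray
    4 gray
      9 gray
        8 gray
          2 gray
            5 gray
              5→3: 3 is gray → back edge
First back edge: 5 → 3.

5→3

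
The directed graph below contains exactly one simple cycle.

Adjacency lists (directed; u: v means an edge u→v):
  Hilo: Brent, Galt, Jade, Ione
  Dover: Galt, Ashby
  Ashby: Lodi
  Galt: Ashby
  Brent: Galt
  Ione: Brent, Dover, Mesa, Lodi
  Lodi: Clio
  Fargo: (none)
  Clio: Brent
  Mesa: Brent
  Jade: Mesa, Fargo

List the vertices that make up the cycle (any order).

Clio, Galt, Lodi, Ashby, Brent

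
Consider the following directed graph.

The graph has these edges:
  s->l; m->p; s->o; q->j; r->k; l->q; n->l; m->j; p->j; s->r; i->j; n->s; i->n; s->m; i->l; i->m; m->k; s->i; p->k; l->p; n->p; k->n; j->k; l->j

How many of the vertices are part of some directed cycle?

A vertex is on a directed cycle iff it belongs to a strongly connected component of size ≥ 2 (or has a self-loop).
The vertices on cycles are {i, j, k, l, m, n, p, q, r, s} — 10 in total.

10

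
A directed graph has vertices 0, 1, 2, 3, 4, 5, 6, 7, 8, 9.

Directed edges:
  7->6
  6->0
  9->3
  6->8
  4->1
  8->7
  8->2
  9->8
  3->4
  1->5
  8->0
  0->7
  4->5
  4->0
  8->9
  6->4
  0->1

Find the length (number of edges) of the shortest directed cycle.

2

For each vertex v, BFS finds the shortest path from v back to v.
The shortest such closed walk is 8 → 9 → 8, length 2.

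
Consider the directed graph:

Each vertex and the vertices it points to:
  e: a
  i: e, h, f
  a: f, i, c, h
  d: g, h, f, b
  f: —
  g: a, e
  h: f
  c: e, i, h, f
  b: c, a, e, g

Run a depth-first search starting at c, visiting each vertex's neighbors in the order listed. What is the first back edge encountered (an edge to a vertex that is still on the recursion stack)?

i->e

DFS from c (visiting each vertex's neighbors in the order listed); mark gray on enter, black on exit:
c gray
  e gray
    a gray
      f gray
      f black
      i gray
        i→e: e is gray → back edge
First back edge: i → e.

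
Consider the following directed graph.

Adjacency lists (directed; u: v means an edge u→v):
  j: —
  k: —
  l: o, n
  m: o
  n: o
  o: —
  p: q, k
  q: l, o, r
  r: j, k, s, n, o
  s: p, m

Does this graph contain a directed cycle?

Yes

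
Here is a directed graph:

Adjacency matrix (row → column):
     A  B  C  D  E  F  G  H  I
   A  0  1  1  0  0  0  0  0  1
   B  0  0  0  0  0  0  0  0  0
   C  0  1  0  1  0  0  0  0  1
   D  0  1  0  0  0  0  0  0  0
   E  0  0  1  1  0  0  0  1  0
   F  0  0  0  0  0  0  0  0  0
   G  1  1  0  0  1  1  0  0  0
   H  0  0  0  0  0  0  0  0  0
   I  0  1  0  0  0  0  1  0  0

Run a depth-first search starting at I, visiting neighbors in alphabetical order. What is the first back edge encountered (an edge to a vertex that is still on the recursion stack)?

C->I

DFS from I (visiting neighbors in alphabetical order); mark gray on enter, black on exit:
I gray
  B gray
  B black
  G gray
    A gray
      A→B: B black — skip
      C gray
        C→B: B black — skip
        D gray
          D→B: B black — skip
        D black
        C→I: I is gray → back edge
First back edge: C → I.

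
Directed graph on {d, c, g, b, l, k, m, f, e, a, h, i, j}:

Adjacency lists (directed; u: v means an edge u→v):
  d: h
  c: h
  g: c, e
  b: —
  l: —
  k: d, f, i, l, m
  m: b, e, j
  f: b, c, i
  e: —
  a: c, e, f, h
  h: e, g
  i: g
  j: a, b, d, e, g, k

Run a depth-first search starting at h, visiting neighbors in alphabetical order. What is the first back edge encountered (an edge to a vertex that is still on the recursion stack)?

DFS from h (visiting neighbors in alphabetical order); mark gray on enter, black on exit:
h gray
  e gray
  e black
  g gray
    c gray
      c→h: h is gray → back edge
First back edge: c → h.

c→h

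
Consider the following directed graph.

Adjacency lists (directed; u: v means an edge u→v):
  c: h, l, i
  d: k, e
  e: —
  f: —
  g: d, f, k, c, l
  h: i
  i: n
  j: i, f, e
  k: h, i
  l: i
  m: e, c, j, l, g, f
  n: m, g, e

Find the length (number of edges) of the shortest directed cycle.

4

For each vertex v, BFS finds the shortest path from v back to v.
The shortest such closed walk is n → g → l → i → n, length 4.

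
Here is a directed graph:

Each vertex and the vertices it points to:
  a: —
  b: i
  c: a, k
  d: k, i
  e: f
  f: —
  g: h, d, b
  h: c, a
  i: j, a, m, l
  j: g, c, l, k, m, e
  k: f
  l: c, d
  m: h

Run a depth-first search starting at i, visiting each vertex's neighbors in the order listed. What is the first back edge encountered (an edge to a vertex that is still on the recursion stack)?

DFS from i (visiting each vertex's neighbors in the order listed); mark gray on enter, black on exit:
i gray
  j gray
    g gray
      h gray
        c gray
          a gray
          a black
          k gray
            f gray
            f black
          k black
        c black
        h→a: a black — skip
      h black
      d gray
        d→k: k black — skip
        d→i: i is gray → back edge
First back edge: d → i.

d→i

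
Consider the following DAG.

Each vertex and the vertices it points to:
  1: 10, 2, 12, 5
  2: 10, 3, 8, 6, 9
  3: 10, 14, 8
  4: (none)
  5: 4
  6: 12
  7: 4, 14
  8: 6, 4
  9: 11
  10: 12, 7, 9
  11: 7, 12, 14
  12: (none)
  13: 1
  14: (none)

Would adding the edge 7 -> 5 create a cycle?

Adding 7→5 creates a cycle iff 5 can already reach 7.
Explore from 5: no path reaches 7. The graph stays acyclic.

No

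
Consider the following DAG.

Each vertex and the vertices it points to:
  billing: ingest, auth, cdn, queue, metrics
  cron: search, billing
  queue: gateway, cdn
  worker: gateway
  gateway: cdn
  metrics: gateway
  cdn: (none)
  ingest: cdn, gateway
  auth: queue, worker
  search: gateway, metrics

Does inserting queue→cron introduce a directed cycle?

Yes

Adding queue→cron creates a cycle iff cron can already reach queue.
Path from cron: cron → billing → queue.
So cron → … → queue → cron is a cycle.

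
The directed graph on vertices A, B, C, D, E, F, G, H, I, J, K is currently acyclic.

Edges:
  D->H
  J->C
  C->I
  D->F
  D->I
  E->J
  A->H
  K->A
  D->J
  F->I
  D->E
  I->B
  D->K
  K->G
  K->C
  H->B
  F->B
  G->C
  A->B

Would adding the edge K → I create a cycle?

No

Adding K→I creates a cycle iff I can already reach K.
Explore from I: no path reaches K. The graph stays acyclic.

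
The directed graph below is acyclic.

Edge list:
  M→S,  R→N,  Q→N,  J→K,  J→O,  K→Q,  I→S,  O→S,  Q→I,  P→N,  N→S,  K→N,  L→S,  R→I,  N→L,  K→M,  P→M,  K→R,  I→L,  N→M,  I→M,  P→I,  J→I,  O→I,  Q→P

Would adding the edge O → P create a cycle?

No

Adding O→P creates a cycle iff P can already reach O.
Explore from P: no path reaches O. The graph stays acyclic.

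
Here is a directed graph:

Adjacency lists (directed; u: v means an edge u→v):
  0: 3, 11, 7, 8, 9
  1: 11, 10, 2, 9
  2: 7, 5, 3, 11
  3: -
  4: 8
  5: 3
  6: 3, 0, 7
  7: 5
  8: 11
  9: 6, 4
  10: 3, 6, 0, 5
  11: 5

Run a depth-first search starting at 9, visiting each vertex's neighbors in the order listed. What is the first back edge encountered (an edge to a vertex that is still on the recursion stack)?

DFS from 9 (visiting each vertex's neighbors in the order listed); mark gray on enter, black on exit:
9 gray
  6 gray
    3 gray
    3 black
    0 gray
      0→3: 3 black — skip
      11 gray
        5 gray
          5→3: 3 black — skip
        5 black
      11 black
      7 gray
        7→5: 5 black — skip
      7 black
      8 gray
        8→11: 11 black — skip
      8 black
      0→9: 9 is gray → back edge
First back edge: 0 → 9.

0->9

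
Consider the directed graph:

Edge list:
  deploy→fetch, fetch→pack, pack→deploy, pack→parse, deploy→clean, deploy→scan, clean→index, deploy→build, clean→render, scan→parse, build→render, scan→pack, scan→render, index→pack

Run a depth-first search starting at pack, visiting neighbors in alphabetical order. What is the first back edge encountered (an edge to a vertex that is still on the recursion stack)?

DFS from pack (visiting neighbors in alphabetical order); mark gray on enter, black on exit:
pack gray
  deploy gray
    build gray
      render gray
      render black
    build black
    clean gray
      index gray
        index→pack: pack is gray → back edge
First back edge: index → pack.

index->pack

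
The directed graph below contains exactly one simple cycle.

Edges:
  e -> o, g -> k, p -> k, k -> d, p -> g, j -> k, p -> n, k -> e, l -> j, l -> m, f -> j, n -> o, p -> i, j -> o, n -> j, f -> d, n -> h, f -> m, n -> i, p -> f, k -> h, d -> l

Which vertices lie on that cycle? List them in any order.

d, j, k, l

DFS with gray/black marking from j:
j gray
  k gray
    h gray
    h black
    e gray
      o gray
      o black
    e black
    d gray
      l gray
        m gray
        m black
        l→j: j is gray → back edge
Back edge closes the cycle j → k → d → l → j; its vertices are {d, j, k, l}.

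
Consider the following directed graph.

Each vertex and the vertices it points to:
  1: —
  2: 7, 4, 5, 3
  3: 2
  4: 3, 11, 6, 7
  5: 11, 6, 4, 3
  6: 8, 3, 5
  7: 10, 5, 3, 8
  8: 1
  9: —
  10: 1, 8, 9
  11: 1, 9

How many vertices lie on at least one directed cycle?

A vertex is on a directed cycle iff it belongs to a strongly connected component of size ≥ 2 (or has a self-loop).
The vertices on cycles are {2, 3, 4, 5, 6, 7} — 6 in total.

6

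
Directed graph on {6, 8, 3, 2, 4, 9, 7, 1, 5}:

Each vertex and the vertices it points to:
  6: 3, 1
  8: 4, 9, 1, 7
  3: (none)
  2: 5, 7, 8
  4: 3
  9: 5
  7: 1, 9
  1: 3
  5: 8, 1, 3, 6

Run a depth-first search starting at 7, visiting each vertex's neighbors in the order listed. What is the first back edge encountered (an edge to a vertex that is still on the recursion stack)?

DFS from 7 (visiting each vertex's neighbors in the order listed); mark gray on enter, black on exit:
7 gray
  1 gray
    3 gray
    3 black
  1 black
  9 gray
    5 gray
      8 gray
        4 gray
          4→3: 3 black — skip
        4 black
        8→9: 9 is gray → back edge
First back edge: 8 → 9.

8->9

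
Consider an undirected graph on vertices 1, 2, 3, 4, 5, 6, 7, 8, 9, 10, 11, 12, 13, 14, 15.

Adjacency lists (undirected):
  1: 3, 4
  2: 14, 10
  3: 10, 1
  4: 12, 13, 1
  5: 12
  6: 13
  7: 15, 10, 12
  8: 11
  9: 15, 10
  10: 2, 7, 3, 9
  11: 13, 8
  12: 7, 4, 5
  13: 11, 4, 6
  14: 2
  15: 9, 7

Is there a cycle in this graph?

Yes

DFS, tracking each vertex's parent; an edge to a visited non-parent vertex closes a cycle.
Start from 11:
visit 11 (parent –)
  visit 13 (parent 11)
    13–11: parent, skip
    visit 4 (parent 13)
      visit 12 (parent 4)
        visit 7 (parent 12)
          visit 15 (parent 7)
            visit 9 (parent 15)
              9–15: parent, skip
              visit 10 (parent 9)
                visit 2 (parent 10)
                  visit 14 (parent 2)
                    14–2: parent, skip
                  2–10: parent, skip
                10–7: 7 visited and ≠ parent → cycle
Cycle: 7 – 15 – 9 – 10 – 7.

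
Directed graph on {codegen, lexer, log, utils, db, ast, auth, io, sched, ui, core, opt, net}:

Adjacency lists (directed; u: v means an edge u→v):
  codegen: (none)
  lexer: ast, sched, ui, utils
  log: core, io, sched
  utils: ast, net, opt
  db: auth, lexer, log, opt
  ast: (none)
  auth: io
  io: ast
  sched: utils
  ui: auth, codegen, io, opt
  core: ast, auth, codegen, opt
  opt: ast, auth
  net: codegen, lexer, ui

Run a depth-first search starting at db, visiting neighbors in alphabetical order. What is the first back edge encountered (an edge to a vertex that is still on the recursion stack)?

DFS from db (visiting neighbors in alphabetical order); mark gray on enter, black on exit:
db gray
  auth gray
    io gray
      ast gray
      ast black
    io black
  auth black
  lexer gray
    lexer→ast: ast black — skip
    sched gray
      utils gray
        utils→ast: ast black — skip
        net gray
          codegen gray
          codegen black
          net→lexer: lexer is gray → back edge
First back edge: net → lexer.

net→lexer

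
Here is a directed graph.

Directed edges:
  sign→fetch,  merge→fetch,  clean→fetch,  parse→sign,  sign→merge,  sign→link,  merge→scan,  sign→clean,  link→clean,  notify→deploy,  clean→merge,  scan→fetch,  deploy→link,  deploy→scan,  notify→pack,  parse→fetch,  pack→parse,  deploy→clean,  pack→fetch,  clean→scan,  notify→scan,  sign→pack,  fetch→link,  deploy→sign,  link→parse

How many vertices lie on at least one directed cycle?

8

A vertex is on a directed cycle iff it belongs to a strongly connected component of size ≥ 2 (or has a self-loop).
The vertices on cycles are {link, pack, scan, sign, clean, fetch, merge, parse} — 8 in total.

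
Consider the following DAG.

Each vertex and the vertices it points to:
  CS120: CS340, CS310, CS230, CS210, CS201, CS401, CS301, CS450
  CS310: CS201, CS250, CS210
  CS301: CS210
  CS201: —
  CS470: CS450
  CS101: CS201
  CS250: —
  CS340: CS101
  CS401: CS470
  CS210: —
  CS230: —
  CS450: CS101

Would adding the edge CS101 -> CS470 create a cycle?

Yes

Adding CS101→CS470 creates a cycle iff CS470 can already reach CS101.
Path from CS470: CS470 → CS450 → CS101.
So CS470 → … → CS101 → CS470 is a cycle.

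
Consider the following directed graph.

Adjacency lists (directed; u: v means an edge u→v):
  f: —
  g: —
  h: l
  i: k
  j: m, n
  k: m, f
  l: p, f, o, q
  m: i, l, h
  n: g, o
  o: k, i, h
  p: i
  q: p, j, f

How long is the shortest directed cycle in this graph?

3

For each vertex v, BFS finds the shortest path from v back to v.
The shortest such closed walk is l → o → h → l, length 3.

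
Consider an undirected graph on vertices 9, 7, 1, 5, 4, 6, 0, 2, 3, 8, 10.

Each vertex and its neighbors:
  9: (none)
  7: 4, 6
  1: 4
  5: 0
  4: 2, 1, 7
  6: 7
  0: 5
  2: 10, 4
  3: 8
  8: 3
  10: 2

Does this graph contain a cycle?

No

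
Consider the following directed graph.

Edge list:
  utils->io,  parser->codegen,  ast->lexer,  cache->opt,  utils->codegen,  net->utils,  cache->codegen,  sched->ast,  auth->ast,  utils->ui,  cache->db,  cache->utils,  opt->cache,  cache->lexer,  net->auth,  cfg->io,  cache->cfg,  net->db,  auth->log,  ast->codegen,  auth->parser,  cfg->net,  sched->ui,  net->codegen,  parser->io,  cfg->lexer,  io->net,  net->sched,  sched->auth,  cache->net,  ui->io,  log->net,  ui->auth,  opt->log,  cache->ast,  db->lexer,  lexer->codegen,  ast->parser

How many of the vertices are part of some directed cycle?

11

A vertex is on a directed cycle iff it belongs to a strongly connected component of size ≥ 2 (or has a self-loop).
The vertices on cycles are {io, ui, ast, log, net, opt, auth, cache, sched, utils, parser} — 11 in total.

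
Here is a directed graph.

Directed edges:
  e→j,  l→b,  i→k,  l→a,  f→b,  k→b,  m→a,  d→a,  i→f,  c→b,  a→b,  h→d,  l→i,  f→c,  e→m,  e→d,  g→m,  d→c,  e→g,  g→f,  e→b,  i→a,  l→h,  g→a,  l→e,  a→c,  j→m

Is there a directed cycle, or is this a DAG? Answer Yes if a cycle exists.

DFS with white/gray/black marking, starting from c:
c gray
  b gray
  b black
c black
a gray
  a→b: b black — skip
  a→c: c black — skip
a black
d gray
  d→a: a black — skip
  d→c: c black — skip
d black
e gray
  g gray
    m gray
      m→a: a black — skip
    m black
    g→a: a black — skip
    f gray
      f→b: b black — skip
      f→c: c black — skip
    f black
  g black
  e→b: b black — skip
  j gray
    j→m: m black — skip
  j black
  e→m: m black — skip
  e→d: d black — skip
e black
h gray
  h→d: d black — skip
h black
i gray
  i→f: f black — skip
  i→a: a black — skip
  k gray
    k→b: b black — skip
  k black
i black
l gray
  l→b: b black — skip
  l→a: a black — skip
  l→i: i black — skip
  l→h: h black — skip
  l→e: e black — skip
l black
Every edge goes to a white or black vertex — no back edge, so the graph is acyclic.

No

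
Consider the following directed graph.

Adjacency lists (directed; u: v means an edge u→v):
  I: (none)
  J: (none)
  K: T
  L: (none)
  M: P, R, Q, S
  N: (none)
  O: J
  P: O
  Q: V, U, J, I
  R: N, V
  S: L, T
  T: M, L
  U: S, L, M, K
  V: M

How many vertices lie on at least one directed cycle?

8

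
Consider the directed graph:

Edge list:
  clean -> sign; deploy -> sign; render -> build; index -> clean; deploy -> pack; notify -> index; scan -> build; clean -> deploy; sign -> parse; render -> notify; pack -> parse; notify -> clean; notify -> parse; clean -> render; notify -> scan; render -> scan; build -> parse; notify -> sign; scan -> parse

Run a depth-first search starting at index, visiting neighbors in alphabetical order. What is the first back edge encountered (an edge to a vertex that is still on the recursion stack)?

notify->clean

DFS from index (visiting neighbors in alphabetical order); mark gray on enter, black on exit:
index gray
  clean gray
    deploy gray
      pack gray
        parse gray
        parse black
      pack black
      sign gray
        sign→parse: parse black — skip
      sign black
    deploy black
    render gray
      build gray
        build→parse: parse black — skip
      build black
      notify gray
        notify→clean: clean is gray → back edge
First back edge: notify → clean.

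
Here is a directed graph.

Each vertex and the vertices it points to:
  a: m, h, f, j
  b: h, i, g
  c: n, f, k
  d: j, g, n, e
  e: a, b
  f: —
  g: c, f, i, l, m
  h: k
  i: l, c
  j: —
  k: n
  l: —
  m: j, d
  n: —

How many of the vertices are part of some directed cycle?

6

A vertex is on a directed cycle iff it belongs to a strongly connected component of size ≥ 2 (or has a self-loop).
The vertices on cycles are {a, b, d, e, g, m} — 6 in total.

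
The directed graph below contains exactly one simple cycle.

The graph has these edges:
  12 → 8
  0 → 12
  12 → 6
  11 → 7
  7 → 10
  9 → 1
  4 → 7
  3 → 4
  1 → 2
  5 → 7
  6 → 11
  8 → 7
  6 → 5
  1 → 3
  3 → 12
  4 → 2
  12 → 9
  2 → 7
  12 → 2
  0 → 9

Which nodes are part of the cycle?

1, 3, 9, 12

DFS with gray/black marking from 12:
12 gray
  8 gray
    7 gray
      10 gray
      10 black
    7 black
  8 black
  6 gray
    11 gray
      11→7: 7 black — skip
    11 black
    5 gray
      5→7: 7 black — skip
    5 black
  6 black
  2 gray
    2→7: 7 black — skip
  2 black
  9 gray
    1 gray
      1→2: 2 black — skip
      3 gray
        4 gray
          4→2: 2 black — skip
          4→7: 7 black — skip
        4 black
        3→12: 12 is gray → back edge
Back edge closes the cycle 12 → 9 → 1 → 3 → 12; its vertices are {1, 3, 9, 12}.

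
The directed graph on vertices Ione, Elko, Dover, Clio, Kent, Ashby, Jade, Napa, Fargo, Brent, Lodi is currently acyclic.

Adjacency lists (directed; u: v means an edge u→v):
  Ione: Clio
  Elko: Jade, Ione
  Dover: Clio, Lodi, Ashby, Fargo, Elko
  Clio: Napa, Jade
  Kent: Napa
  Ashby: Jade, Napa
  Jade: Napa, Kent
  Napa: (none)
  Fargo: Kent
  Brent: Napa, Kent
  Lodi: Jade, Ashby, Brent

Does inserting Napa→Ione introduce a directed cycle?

Yes

Adding Napa→Ione creates a cycle iff Ione can already reach Napa.
Path from Ione: Ione → Clio → Napa.
So Ione → … → Napa → Ione is a cycle.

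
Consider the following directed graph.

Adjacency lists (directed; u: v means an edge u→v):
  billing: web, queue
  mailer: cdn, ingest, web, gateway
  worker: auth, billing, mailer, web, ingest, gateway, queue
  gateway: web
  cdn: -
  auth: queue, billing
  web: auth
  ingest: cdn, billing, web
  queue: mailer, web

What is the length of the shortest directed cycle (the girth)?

For each vertex v, BFS finds the shortest path from v back to v.
The shortest such closed walk is auth → queue → web → auth, length 3.

3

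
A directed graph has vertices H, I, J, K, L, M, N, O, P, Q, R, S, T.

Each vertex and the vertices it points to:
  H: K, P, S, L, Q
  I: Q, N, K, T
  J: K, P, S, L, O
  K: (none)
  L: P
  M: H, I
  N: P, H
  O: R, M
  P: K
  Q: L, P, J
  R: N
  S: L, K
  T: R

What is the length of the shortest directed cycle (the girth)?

For each vertex v, BFS finds the shortest path from v back to v.
The shortest such closed walk is O → M → H → Q → J → O, length 5.

5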